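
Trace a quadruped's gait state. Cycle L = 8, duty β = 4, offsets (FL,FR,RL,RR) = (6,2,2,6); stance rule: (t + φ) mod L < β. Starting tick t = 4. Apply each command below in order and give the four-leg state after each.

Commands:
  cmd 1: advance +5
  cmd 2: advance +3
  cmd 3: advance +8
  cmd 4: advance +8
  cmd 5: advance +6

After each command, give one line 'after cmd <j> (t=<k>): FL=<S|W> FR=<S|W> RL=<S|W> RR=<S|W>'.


after cmd 1 (t=9): FL=W FR=S RL=S RR=W
after cmd 2 (t=12): FL=S FR=W RL=W RR=S
after cmd 3 (t=20): FL=S FR=W RL=W RR=S
after cmd 4 (t=28): FL=S FR=W RL=W RR=S
after cmd 5 (t=34): FL=S FR=W RL=W RR=S

start t=4: FL=S FR=W RL=W RR=S
cmd 1: advance +5 → t=9, phase=(7,3,3,7) → FL=W FR=S RL=S RR=W
cmd 2: advance +3 → t=12, phase=(2,6,6,2) → FL=S FR=W RL=W RR=S
cmd 3: advance +8 → t=20, phase=(2,6,6,2) → FL=S FR=W RL=W RR=S
cmd 4: advance +8 → t=28, phase=(2,6,6,2) → FL=S FR=W RL=W RR=S
cmd 5: advance +6 → t=34, phase=(0,4,4,0) → FL=S FR=W RL=W RR=S


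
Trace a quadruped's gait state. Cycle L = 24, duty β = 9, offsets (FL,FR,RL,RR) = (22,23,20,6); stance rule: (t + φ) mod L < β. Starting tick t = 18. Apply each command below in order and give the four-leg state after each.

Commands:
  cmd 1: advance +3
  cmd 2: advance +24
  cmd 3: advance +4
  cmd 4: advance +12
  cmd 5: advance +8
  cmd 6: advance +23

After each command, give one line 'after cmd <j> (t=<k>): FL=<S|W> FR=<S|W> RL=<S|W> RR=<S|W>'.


after cmd 1 (t=21): FL=W FR=W RL=W RR=S
after cmd 2 (t=45): FL=W FR=W RL=W RR=S
after cmd 3 (t=49): FL=W FR=S RL=W RR=S
after cmd 4 (t=61): FL=W FR=W RL=W RR=W
after cmd 5 (t=69): FL=W FR=W RL=W RR=S
after cmd 6 (t=92): FL=W FR=W RL=W RR=S

start t=18: FL=W FR=W RL=W RR=S
cmd 1: advance +3 → t=21, phase=(19,20,17,3) → FL=W FR=W RL=W RR=S
cmd 2: advance +24 → t=45, phase=(19,20,17,3) → FL=W FR=W RL=W RR=S
cmd 3: advance +4 → t=49, phase=(23,0,21,7) → FL=W FR=S RL=W RR=S
cmd 4: advance +12 → t=61, phase=(11,12,9,19) → FL=W FR=W RL=W RR=W
cmd 5: advance +8 → t=69, phase=(19,20,17,3) → FL=W FR=W RL=W RR=S
cmd 6: advance +23 → t=92, phase=(18,19,16,2) → FL=W FR=W RL=W RR=S


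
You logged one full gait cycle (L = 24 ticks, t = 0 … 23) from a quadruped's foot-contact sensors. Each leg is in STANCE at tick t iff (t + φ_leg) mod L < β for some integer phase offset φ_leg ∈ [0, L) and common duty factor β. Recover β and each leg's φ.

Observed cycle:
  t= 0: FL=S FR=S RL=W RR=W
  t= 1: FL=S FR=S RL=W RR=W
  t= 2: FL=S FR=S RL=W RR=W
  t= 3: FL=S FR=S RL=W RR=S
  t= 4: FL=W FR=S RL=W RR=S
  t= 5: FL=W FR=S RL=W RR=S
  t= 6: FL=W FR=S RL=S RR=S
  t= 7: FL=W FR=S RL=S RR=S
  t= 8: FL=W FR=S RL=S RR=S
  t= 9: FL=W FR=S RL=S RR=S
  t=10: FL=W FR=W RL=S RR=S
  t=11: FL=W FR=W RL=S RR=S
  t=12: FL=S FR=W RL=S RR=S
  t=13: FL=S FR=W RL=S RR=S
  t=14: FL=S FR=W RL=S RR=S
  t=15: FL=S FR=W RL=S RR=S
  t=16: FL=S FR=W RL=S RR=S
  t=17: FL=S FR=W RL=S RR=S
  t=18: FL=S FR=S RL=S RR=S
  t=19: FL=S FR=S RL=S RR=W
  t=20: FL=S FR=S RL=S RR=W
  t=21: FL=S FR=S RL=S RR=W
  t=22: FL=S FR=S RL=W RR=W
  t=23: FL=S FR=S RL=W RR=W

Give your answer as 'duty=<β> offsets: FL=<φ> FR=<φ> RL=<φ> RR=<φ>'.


duty β = stance ticks per leg = 16
FL: stance ticks = 16; W→S at t=12 → φ=12
FR: stance ticks = 16; W→S at t=18 → φ=6
RL: stance ticks = 16; W→S at t=6 → φ=18
RR: stance ticks = 16; W→S at t=3 → φ=21

duty=16 offsets: FL=12 FR=6 RL=18 RR=21


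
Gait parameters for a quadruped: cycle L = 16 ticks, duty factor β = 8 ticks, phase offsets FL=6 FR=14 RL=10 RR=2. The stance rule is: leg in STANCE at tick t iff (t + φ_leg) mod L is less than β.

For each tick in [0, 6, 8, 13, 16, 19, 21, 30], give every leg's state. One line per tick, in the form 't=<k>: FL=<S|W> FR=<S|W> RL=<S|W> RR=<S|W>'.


t=0: phase=(6,14,10,2) vs β=8 → FL=S FR=W RL=W RR=S
t=6: phase=(12,4,0,8) vs β=8 → FL=W FR=S RL=S RR=W
t=8: phase=(14,6,2,10) vs β=8 → FL=W FR=S RL=S RR=W
t=13: phase=(3,11,7,15) vs β=8 → FL=S FR=W RL=S RR=W
t=16: phase=(6,14,10,2) vs β=8 → FL=S FR=W RL=W RR=S
t=19: phase=(9,1,13,5) vs β=8 → FL=W FR=S RL=W RR=S
t=21: phase=(11,3,15,7) vs β=8 → FL=W FR=S RL=W RR=S
t=30: phase=(4,12,8,0) vs β=8 → FL=S FR=W RL=W RR=S

t=0: FL=S FR=W RL=W RR=S
t=6: FL=W FR=S RL=S RR=W
t=8: FL=W FR=S RL=S RR=W
t=13: FL=S FR=W RL=S RR=W
t=16: FL=S FR=W RL=W RR=S
t=19: FL=W FR=S RL=W RR=S
t=21: FL=W FR=S RL=W RR=S
t=30: FL=S FR=W RL=W RR=S


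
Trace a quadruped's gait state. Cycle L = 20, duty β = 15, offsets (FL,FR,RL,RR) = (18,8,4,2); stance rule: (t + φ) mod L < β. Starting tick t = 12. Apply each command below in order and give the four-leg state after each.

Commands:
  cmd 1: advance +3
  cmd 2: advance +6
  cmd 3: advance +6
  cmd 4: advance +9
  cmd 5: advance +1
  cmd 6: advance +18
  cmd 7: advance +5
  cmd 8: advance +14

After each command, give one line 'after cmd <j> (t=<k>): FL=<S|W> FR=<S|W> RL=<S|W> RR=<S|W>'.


start t=12: FL=S FR=S RL=W RR=S
cmd 1: advance +3 → t=15, phase=(13,3,19,17) → FL=S FR=S RL=W RR=W
cmd 2: advance +6 → t=21, phase=(19,9,5,3) → FL=W FR=S RL=S RR=S
cmd 3: advance +6 → t=27, phase=(5,15,11,9) → FL=S FR=W RL=S RR=S
cmd 4: advance +9 → t=36, phase=(14,4,0,18) → FL=S FR=S RL=S RR=W
cmd 5: advance +1 → t=37, phase=(15,5,1,19) → FL=W FR=S RL=S RR=W
cmd 6: advance +18 → t=55, phase=(13,3,19,17) → FL=S FR=S RL=W RR=W
cmd 7: advance +5 → t=60, phase=(18,8,4,2) → FL=W FR=S RL=S RR=S
cmd 8: advance +14 → t=74, phase=(12,2,18,16) → FL=S FR=S RL=W RR=W

after cmd 1 (t=15): FL=S FR=S RL=W RR=W
after cmd 2 (t=21): FL=W FR=S RL=S RR=S
after cmd 3 (t=27): FL=S FR=W RL=S RR=S
after cmd 4 (t=36): FL=S FR=S RL=S RR=W
after cmd 5 (t=37): FL=W FR=S RL=S RR=W
after cmd 6 (t=55): FL=S FR=S RL=W RR=W
after cmd 7 (t=60): FL=W FR=S RL=S RR=S
after cmd 8 (t=74): FL=S FR=S RL=W RR=W


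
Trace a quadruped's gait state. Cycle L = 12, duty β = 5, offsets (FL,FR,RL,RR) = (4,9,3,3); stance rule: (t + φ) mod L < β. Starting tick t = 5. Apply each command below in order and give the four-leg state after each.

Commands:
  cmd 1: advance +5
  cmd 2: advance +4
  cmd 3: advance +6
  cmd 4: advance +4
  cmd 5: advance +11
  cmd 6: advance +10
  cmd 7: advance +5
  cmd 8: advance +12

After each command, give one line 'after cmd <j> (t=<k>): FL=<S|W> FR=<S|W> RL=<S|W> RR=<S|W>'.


start t=5: FL=W FR=S RL=W RR=W
cmd 1: advance +5 → t=10, phase=(2,7,1,1) → FL=S FR=W RL=S RR=S
cmd 2: advance +4 → t=14, phase=(6,11,5,5) → FL=W FR=W RL=W RR=W
cmd 3: advance +6 → t=20, phase=(0,5,11,11) → FL=S FR=W RL=W RR=W
cmd 4: advance +4 → t=24, phase=(4,9,3,3) → FL=S FR=W RL=S RR=S
cmd 5: advance +11 → t=35, phase=(3,8,2,2) → FL=S FR=W RL=S RR=S
cmd 6: advance +10 → t=45, phase=(1,6,0,0) → FL=S FR=W RL=S RR=S
cmd 7: advance +5 → t=50, phase=(6,11,5,5) → FL=W FR=W RL=W RR=W
cmd 8: advance +12 → t=62, phase=(6,11,5,5) → FL=W FR=W RL=W RR=W

after cmd 1 (t=10): FL=S FR=W RL=S RR=S
after cmd 2 (t=14): FL=W FR=W RL=W RR=W
after cmd 3 (t=20): FL=S FR=W RL=W RR=W
after cmd 4 (t=24): FL=S FR=W RL=S RR=S
after cmd 5 (t=35): FL=S FR=W RL=S RR=S
after cmd 6 (t=45): FL=S FR=W RL=S RR=S
after cmd 7 (t=50): FL=W FR=W RL=W RR=W
after cmd 8 (t=62): FL=W FR=W RL=W RR=W


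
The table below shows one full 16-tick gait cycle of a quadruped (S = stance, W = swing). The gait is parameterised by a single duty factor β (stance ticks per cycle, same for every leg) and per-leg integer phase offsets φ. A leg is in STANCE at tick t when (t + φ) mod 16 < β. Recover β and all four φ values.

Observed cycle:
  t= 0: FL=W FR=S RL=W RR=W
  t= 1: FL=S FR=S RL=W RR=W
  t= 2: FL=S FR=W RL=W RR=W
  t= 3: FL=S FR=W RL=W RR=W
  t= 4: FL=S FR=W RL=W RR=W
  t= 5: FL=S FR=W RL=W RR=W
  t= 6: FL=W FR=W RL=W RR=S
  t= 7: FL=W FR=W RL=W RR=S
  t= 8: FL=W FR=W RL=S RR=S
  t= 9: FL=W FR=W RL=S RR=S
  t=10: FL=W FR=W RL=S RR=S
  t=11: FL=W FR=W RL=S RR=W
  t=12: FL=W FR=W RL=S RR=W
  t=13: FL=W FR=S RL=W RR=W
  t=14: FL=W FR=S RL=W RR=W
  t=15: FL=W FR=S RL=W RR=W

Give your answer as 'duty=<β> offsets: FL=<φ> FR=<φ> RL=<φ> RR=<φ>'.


duty=5 offsets: FL=15 FR=3 RL=8 RR=10

duty β = stance ticks per leg = 5
FL: stance ticks = 5; W→S at t=1 → φ=15
FR: stance ticks = 5; W→S at t=13 → φ=3
RL: stance ticks = 5; W→S at t=8 → φ=8
RR: stance ticks = 5; W→S at t=6 → φ=10


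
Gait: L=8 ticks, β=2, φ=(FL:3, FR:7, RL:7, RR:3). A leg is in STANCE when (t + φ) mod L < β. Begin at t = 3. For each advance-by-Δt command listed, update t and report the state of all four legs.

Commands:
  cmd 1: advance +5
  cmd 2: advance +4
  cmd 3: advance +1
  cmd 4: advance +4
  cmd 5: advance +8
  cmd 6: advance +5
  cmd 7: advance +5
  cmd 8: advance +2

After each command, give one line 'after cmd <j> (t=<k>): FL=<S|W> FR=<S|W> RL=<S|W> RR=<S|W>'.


after cmd 1 (t=8): FL=W FR=W RL=W RR=W
after cmd 2 (t=12): FL=W FR=W RL=W RR=W
after cmd 3 (t=13): FL=S FR=W RL=W RR=S
after cmd 4 (t=17): FL=W FR=S RL=S RR=W
after cmd 5 (t=25): FL=W FR=S RL=S RR=W
after cmd 6 (t=30): FL=S FR=W RL=W RR=S
after cmd 7 (t=35): FL=W FR=W RL=W RR=W
after cmd 8 (t=37): FL=S FR=W RL=W RR=S

start t=3: FL=W FR=W RL=W RR=W
cmd 1: advance +5 → t=8, phase=(3,7,7,3) → FL=W FR=W RL=W RR=W
cmd 2: advance +4 → t=12, phase=(7,3,3,7) → FL=W FR=W RL=W RR=W
cmd 3: advance +1 → t=13, phase=(0,4,4,0) → FL=S FR=W RL=W RR=S
cmd 4: advance +4 → t=17, phase=(4,0,0,4) → FL=W FR=S RL=S RR=W
cmd 5: advance +8 → t=25, phase=(4,0,0,4) → FL=W FR=S RL=S RR=W
cmd 6: advance +5 → t=30, phase=(1,5,5,1) → FL=S FR=W RL=W RR=S
cmd 7: advance +5 → t=35, phase=(6,2,2,6) → FL=W FR=W RL=W RR=W
cmd 8: advance +2 → t=37, phase=(0,4,4,0) → FL=S FR=W RL=W RR=S


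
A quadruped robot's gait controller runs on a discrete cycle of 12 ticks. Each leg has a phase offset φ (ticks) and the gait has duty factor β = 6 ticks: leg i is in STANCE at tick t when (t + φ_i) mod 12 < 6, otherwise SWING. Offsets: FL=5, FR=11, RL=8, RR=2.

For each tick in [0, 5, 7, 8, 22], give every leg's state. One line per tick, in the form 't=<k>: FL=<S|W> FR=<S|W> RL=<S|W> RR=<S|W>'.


t=0: phase=(5,11,8,2) vs β=6 → FL=S FR=W RL=W RR=S
t=5: phase=(10,4,1,7) vs β=6 → FL=W FR=S RL=S RR=W
t=7: phase=(0,6,3,9) vs β=6 → FL=S FR=W RL=S RR=W
t=8: phase=(1,7,4,10) vs β=6 → FL=S FR=W RL=S RR=W
t=22: phase=(3,9,6,0) vs β=6 → FL=S FR=W RL=W RR=S

t=0: FL=S FR=W RL=W RR=S
t=5: FL=W FR=S RL=S RR=W
t=7: FL=S FR=W RL=S RR=W
t=8: FL=S FR=W RL=S RR=W
t=22: FL=S FR=W RL=W RR=S


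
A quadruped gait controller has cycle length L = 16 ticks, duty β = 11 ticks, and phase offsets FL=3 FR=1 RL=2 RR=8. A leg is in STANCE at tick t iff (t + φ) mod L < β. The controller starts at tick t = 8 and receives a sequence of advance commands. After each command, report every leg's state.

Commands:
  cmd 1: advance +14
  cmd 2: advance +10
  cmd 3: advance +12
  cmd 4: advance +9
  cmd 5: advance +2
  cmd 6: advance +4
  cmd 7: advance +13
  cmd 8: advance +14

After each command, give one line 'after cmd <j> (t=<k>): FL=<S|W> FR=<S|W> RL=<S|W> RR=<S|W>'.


start t=8: FL=W FR=S RL=S RR=S
cmd 1: advance +14 → t=22, phase=(9,7,8,14) → FL=S FR=S RL=S RR=W
cmd 2: advance +10 → t=32, phase=(3,1,2,8) → FL=S FR=S RL=S RR=S
cmd 3: advance +12 → t=44, phase=(15,13,14,4) → FL=W FR=W RL=W RR=S
cmd 4: advance +9 → t=53, phase=(8,6,7,13) → FL=S FR=S RL=S RR=W
cmd 5: advance +2 → t=55, phase=(10,8,9,15) → FL=S FR=S RL=S RR=W
cmd 6: advance +4 → t=59, phase=(14,12,13,3) → FL=W FR=W RL=W RR=S
cmd 7: advance +13 → t=72, phase=(11,9,10,0) → FL=W FR=S RL=S RR=S
cmd 8: advance +14 → t=86, phase=(9,7,8,14) → FL=S FR=S RL=S RR=W

after cmd 1 (t=22): FL=S FR=S RL=S RR=W
after cmd 2 (t=32): FL=S FR=S RL=S RR=S
after cmd 3 (t=44): FL=W FR=W RL=W RR=S
after cmd 4 (t=53): FL=S FR=S RL=S RR=W
after cmd 5 (t=55): FL=S FR=S RL=S RR=W
after cmd 6 (t=59): FL=W FR=W RL=W RR=S
after cmd 7 (t=72): FL=W FR=S RL=S RR=S
after cmd 8 (t=86): FL=S FR=S RL=S RR=W


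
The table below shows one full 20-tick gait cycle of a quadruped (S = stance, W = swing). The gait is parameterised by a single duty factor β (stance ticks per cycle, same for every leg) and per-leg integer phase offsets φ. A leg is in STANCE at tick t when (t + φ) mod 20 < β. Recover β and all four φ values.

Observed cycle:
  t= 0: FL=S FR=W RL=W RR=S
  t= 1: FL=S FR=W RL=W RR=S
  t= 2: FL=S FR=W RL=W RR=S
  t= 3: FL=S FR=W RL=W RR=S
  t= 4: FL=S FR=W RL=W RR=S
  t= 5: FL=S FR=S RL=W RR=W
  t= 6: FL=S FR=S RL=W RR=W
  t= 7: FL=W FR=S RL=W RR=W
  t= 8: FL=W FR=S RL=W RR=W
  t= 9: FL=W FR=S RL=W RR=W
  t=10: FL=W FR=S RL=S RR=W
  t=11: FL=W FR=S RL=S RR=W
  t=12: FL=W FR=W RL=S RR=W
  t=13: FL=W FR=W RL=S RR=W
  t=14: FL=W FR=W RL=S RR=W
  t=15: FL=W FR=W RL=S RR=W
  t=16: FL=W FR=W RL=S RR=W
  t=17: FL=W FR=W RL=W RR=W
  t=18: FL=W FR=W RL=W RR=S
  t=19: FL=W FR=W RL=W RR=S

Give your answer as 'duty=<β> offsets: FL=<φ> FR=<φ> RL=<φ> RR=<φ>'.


duty β = stance ticks per leg = 7
FL: stance ticks = 7; W→S at t=0 → φ=0
FR: stance ticks = 7; W→S at t=5 → φ=15
RL: stance ticks = 7; W→S at t=10 → φ=10
RR: stance ticks = 7; W→S at t=18 → φ=2

duty=7 offsets: FL=0 FR=15 RL=10 RR=2


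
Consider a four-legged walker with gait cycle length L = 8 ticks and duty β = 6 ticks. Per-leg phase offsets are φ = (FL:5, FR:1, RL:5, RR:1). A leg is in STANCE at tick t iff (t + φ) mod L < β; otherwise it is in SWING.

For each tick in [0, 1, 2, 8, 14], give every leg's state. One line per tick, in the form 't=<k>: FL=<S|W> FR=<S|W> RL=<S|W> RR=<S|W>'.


t=0: phase=(5,1,5,1) vs β=6 → FL=S FR=S RL=S RR=S
t=1: phase=(6,2,6,2) vs β=6 → FL=W FR=S RL=W RR=S
t=2: phase=(7,3,7,3) vs β=6 → FL=W FR=S RL=W RR=S
t=8: phase=(5,1,5,1) vs β=6 → FL=S FR=S RL=S RR=S
t=14: phase=(3,7,3,7) vs β=6 → FL=S FR=W RL=S RR=W

t=0: FL=S FR=S RL=S RR=S
t=1: FL=W FR=S RL=W RR=S
t=2: FL=W FR=S RL=W RR=S
t=8: FL=S FR=S RL=S RR=S
t=14: FL=S FR=W RL=S RR=W


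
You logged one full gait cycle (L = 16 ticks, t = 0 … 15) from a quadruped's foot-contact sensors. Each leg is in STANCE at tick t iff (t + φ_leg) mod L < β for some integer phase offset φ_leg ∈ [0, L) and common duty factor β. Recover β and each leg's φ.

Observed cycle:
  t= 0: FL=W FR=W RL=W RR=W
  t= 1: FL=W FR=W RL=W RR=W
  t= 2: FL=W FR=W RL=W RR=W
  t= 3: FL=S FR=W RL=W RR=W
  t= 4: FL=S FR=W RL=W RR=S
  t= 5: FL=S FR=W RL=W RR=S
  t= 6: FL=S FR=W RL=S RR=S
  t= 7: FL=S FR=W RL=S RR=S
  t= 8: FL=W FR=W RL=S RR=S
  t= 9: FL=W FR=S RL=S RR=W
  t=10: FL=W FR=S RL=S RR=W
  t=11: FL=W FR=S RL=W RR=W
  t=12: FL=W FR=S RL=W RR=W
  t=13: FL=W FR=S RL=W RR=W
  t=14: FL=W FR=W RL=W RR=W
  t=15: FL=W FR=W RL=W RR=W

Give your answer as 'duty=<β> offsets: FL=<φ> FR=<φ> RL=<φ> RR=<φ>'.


duty=5 offsets: FL=13 FR=7 RL=10 RR=12

duty β = stance ticks per leg = 5
FL: stance ticks = 5; W→S at t=3 → φ=13
FR: stance ticks = 5; W→S at t=9 → φ=7
RL: stance ticks = 5; W→S at t=6 → φ=10
RR: stance ticks = 5; W→S at t=4 → φ=12


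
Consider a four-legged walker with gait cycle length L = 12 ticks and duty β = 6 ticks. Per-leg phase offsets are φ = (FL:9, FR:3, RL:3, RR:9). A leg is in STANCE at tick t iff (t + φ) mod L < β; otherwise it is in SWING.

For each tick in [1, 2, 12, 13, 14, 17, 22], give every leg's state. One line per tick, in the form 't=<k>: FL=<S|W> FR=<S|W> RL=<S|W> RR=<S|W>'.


t=1: FL=W FR=S RL=S RR=W
t=2: FL=W FR=S RL=S RR=W
t=12: FL=W FR=S RL=S RR=W
t=13: FL=W FR=S RL=S RR=W
t=14: FL=W FR=S RL=S RR=W
t=17: FL=S FR=W RL=W RR=S
t=22: FL=W FR=S RL=S RR=W

t=1: phase=(10,4,4,10) vs β=6 → FL=W FR=S RL=S RR=W
t=2: phase=(11,5,5,11) vs β=6 → FL=W FR=S RL=S RR=W
t=12: phase=(9,3,3,9) vs β=6 → FL=W FR=S RL=S RR=W
t=13: phase=(10,4,4,10) vs β=6 → FL=W FR=S RL=S RR=W
t=14: phase=(11,5,5,11) vs β=6 → FL=W FR=S RL=S RR=W
t=17: phase=(2,8,8,2) vs β=6 → FL=S FR=W RL=W RR=S
t=22: phase=(7,1,1,7) vs β=6 → FL=W FR=S RL=S RR=W


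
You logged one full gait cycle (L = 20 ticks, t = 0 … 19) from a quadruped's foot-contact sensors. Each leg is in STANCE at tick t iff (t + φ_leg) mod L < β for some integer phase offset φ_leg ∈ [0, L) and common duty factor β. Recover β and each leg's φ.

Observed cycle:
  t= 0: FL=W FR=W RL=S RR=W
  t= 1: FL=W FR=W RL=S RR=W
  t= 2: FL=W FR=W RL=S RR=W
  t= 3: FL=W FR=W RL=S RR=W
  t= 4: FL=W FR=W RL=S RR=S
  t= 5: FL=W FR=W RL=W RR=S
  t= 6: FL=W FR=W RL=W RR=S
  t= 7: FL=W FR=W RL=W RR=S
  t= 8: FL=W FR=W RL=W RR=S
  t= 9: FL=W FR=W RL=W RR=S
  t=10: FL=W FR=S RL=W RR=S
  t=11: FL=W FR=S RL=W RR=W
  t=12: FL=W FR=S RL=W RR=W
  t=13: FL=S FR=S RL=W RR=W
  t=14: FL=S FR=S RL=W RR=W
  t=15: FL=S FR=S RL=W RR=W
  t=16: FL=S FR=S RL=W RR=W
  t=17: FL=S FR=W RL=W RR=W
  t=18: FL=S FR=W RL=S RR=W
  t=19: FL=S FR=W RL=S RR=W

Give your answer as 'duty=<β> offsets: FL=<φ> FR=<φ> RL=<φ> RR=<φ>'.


duty β = stance ticks per leg = 7
FL: stance ticks = 7; W→S at t=13 → φ=7
FR: stance ticks = 7; W→S at t=10 → φ=10
RL: stance ticks = 7; W→S at t=18 → φ=2
RR: stance ticks = 7; W→S at t=4 → φ=16

duty=7 offsets: FL=7 FR=10 RL=2 RR=16


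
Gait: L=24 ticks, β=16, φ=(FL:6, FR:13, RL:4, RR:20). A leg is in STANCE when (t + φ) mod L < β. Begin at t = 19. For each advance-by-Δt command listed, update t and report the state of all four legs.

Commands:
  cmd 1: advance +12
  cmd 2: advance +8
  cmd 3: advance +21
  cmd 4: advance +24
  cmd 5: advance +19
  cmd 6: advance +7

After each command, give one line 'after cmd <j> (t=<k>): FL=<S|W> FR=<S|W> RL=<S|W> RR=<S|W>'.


after cmd 1 (t=31): FL=S FR=W RL=S RR=S
after cmd 2 (t=39): FL=W FR=S RL=W RR=S
after cmd 3 (t=60): FL=W FR=S RL=W RR=S
after cmd 4 (t=84): FL=W FR=S RL=W RR=S
after cmd 5 (t=103): FL=S FR=W RL=S RR=S
after cmd 6 (t=110): FL=W FR=S RL=W RR=S

start t=19: FL=S FR=S RL=W RR=S
cmd 1: advance +12 → t=31, phase=(13,20,11,3) → FL=S FR=W RL=S RR=S
cmd 2: advance +8 → t=39, phase=(21,4,19,11) → FL=W FR=S RL=W RR=S
cmd 3: advance +21 → t=60, phase=(18,1,16,8) → FL=W FR=S RL=W RR=S
cmd 4: advance +24 → t=84, phase=(18,1,16,8) → FL=W FR=S RL=W RR=S
cmd 5: advance +19 → t=103, phase=(13,20,11,3) → FL=S FR=W RL=S RR=S
cmd 6: advance +7 → t=110, phase=(20,3,18,10) → FL=W FR=S RL=W RR=S


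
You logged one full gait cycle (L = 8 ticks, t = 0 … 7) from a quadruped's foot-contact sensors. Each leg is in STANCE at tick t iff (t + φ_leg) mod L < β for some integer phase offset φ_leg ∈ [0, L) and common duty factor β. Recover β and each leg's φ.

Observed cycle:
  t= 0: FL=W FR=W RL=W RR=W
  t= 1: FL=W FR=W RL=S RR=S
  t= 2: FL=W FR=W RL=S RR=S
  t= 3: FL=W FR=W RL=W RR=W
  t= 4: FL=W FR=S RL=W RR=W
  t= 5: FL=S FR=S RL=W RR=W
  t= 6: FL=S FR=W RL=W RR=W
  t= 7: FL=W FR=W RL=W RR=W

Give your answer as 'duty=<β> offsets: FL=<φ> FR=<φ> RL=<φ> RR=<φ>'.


duty=2 offsets: FL=3 FR=4 RL=7 RR=7

duty β = stance ticks per leg = 2
FL: stance ticks = 2; W→S at t=5 → φ=3
FR: stance ticks = 2; W→S at t=4 → φ=4
RL: stance ticks = 2; W→S at t=1 → φ=7
RR: stance ticks = 2; W→S at t=1 → φ=7


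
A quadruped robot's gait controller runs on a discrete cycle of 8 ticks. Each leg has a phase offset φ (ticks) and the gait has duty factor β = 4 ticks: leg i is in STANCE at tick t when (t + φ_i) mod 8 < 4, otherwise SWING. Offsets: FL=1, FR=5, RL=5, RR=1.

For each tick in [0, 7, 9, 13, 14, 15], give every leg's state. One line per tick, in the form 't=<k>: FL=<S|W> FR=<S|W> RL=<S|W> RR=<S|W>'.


t=0: phase=(1,5,5,1) vs β=4 → FL=S FR=W RL=W RR=S
t=7: phase=(0,4,4,0) vs β=4 → FL=S FR=W RL=W RR=S
t=9: phase=(2,6,6,2) vs β=4 → FL=S FR=W RL=W RR=S
t=13: phase=(6,2,2,6) vs β=4 → FL=W FR=S RL=S RR=W
t=14: phase=(7,3,3,7) vs β=4 → FL=W FR=S RL=S RR=W
t=15: phase=(0,4,4,0) vs β=4 → FL=S FR=W RL=W RR=S

t=0: FL=S FR=W RL=W RR=S
t=7: FL=S FR=W RL=W RR=S
t=9: FL=S FR=W RL=W RR=S
t=13: FL=W FR=S RL=S RR=W
t=14: FL=W FR=S RL=S RR=W
t=15: FL=S FR=W RL=W RR=S


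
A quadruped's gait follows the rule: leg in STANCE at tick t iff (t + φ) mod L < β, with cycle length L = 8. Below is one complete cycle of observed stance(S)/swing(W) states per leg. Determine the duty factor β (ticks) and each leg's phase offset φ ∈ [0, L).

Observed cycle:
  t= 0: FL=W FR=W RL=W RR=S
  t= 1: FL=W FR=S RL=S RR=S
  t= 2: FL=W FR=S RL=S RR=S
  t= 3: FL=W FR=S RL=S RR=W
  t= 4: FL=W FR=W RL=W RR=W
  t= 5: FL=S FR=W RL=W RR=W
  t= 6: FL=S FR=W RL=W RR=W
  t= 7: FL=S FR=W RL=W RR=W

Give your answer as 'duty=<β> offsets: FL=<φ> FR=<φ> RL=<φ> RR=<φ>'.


duty β = stance ticks per leg = 3
FL: stance ticks = 3; W→S at t=5 → φ=3
FR: stance ticks = 3; W→S at t=1 → φ=7
RL: stance ticks = 3; W→S at t=1 → φ=7
RR: stance ticks = 3; W→S at t=0 → φ=0

duty=3 offsets: FL=3 FR=7 RL=7 RR=0


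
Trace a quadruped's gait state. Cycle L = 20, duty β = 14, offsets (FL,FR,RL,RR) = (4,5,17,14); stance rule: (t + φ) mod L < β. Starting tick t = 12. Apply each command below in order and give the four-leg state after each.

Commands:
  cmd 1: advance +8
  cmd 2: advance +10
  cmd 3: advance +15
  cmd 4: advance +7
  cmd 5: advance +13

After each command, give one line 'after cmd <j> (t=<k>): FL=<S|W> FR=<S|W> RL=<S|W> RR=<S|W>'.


after cmd 1 (t=20): FL=S FR=S RL=W RR=W
after cmd 2 (t=30): FL=W FR=W RL=S RR=S
after cmd 3 (t=45): FL=S FR=S RL=S RR=W
after cmd 4 (t=52): FL=W FR=W RL=S RR=S
after cmd 5 (t=65): FL=S FR=S RL=S RR=W

start t=12: FL=W FR=W RL=S RR=S
cmd 1: advance +8 → t=20, phase=(4,5,17,14) → FL=S FR=S RL=W RR=W
cmd 2: advance +10 → t=30, phase=(14,15,7,4) → FL=W FR=W RL=S RR=S
cmd 3: advance +15 → t=45, phase=(9,10,2,19) → FL=S FR=S RL=S RR=W
cmd 4: advance +7 → t=52, phase=(16,17,9,6) → FL=W FR=W RL=S RR=S
cmd 5: advance +13 → t=65, phase=(9,10,2,19) → FL=S FR=S RL=S RR=W


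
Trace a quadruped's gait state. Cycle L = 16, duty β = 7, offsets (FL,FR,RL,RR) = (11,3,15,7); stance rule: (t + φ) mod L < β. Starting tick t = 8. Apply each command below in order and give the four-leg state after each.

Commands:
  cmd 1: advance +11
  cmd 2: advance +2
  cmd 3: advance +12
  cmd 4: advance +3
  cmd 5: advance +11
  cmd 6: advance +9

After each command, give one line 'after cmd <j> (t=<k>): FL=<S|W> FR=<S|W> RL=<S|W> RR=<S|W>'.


start t=8: FL=S FR=W RL=W RR=W
cmd 1: advance +11 → t=19, phase=(14,6,2,10) → FL=W FR=S RL=S RR=W
cmd 2: advance +2 → t=21, phase=(0,8,4,12) → FL=S FR=W RL=S RR=W
cmd 3: advance +12 → t=33, phase=(12,4,0,8) → FL=W FR=S RL=S RR=W
cmd 4: advance +3 → t=36, phase=(15,7,3,11) → FL=W FR=W RL=S RR=W
cmd 5: advance +11 → t=47, phase=(10,2,14,6) → FL=W FR=S RL=W RR=S
cmd 6: advance +9 → t=56, phase=(3,11,7,15) → FL=S FR=W RL=W RR=W

after cmd 1 (t=19): FL=W FR=S RL=S RR=W
after cmd 2 (t=21): FL=S FR=W RL=S RR=W
after cmd 3 (t=33): FL=W FR=S RL=S RR=W
after cmd 4 (t=36): FL=W FR=W RL=S RR=W
after cmd 5 (t=47): FL=W FR=S RL=W RR=S
after cmd 6 (t=56): FL=S FR=W RL=W RR=W


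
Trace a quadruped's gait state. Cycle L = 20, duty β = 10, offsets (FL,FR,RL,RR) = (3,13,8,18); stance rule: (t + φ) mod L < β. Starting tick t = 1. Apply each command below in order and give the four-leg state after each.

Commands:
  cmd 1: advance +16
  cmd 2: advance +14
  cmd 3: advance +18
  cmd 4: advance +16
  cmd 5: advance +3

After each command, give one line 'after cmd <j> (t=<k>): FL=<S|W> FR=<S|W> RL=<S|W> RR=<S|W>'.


after cmd 1 (t=17): FL=S FR=W RL=S RR=W
after cmd 2 (t=31): FL=W FR=S RL=W RR=S
after cmd 3 (t=49): FL=W FR=S RL=W RR=S
after cmd 4 (t=65): FL=S FR=W RL=W RR=S
after cmd 5 (t=68): FL=W FR=S RL=W RR=S

start t=1: FL=S FR=W RL=S RR=W
cmd 1: advance +16 → t=17, phase=(0,10,5,15) → FL=S FR=W RL=S RR=W
cmd 2: advance +14 → t=31, phase=(14,4,19,9) → FL=W FR=S RL=W RR=S
cmd 3: advance +18 → t=49, phase=(12,2,17,7) → FL=W FR=S RL=W RR=S
cmd 4: advance +16 → t=65, phase=(8,18,13,3) → FL=S FR=W RL=W RR=S
cmd 5: advance +3 → t=68, phase=(11,1,16,6) → FL=W FR=S RL=W RR=S


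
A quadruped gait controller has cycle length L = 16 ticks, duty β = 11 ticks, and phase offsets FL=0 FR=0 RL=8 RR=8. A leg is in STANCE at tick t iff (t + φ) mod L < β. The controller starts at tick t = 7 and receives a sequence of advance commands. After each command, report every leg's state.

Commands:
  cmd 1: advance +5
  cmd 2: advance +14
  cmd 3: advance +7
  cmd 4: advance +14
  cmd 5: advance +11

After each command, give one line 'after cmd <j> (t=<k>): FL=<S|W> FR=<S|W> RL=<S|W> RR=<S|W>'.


start t=7: FL=S FR=S RL=W RR=W
cmd 1: advance +5 → t=12, phase=(12,12,4,4) → FL=W FR=W RL=S RR=S
cmd 2: advance +14 → t=26, phase=(10,10,2,2) → FL=S FR=S RL=S RR=S
cmd 3: advance +7 → t=33, phase=(1,1,9,9) → FL=S FR=S RL=S RR=S
cmd 4: advance +14 → t=47, phase=(15,15,7,7) → FL=W FR=W RL=S RR=S
cmd 5: advance +11 → t=58, phase=(10,10,2,2) → FL=S FR=S RL=S RR=S

after cmd 1 (t=12): FL=W FR=W RL=S RR=S
after cmd 2 (t=26): FL=S FR=S RL=S RR=S
after cmd 3 (t=33): FL=S FR=S RL=S RR=S
after cmd 4 (t=47): FL=W FR=W RL=S RR=S
after cmd 5 (t=58): FL=S FR=S RL=S RR=S


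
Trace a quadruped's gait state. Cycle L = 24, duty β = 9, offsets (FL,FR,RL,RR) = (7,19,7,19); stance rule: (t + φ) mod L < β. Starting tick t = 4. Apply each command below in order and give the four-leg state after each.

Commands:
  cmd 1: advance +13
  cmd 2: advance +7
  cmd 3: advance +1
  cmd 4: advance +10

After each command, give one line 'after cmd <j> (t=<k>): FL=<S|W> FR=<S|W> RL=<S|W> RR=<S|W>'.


start t=4: FL=W FR=W RL=W RR=W
cmd 1: advance +13 → t=17, phase=(0,12,0,12) → FL=S FR=W RL=S RR=W
cmd 2: advance +7 → t=24, phase=(7,19,7,19) → FL=S FR=W RL=S RR=W
cmd 3: advance +1 → t=25, phase=(8,20,8,20) → FL=S FR=W RL=S RR=W
cmd 4: advance +10 → t=35, phase=(18,6,18,6) → FL=W FR=S RL=W RR=S

after cmd 1 (t=17): FL=S FR=W RL=S RR=W
after cmd 2 (t=24): FL=S FR=W RL=S RR=W
after cmd 3 (t=25): FL=S FR=W RL=S RR=W
after cmd 4 (t=35): FL=W FR=S RL=W RR=S


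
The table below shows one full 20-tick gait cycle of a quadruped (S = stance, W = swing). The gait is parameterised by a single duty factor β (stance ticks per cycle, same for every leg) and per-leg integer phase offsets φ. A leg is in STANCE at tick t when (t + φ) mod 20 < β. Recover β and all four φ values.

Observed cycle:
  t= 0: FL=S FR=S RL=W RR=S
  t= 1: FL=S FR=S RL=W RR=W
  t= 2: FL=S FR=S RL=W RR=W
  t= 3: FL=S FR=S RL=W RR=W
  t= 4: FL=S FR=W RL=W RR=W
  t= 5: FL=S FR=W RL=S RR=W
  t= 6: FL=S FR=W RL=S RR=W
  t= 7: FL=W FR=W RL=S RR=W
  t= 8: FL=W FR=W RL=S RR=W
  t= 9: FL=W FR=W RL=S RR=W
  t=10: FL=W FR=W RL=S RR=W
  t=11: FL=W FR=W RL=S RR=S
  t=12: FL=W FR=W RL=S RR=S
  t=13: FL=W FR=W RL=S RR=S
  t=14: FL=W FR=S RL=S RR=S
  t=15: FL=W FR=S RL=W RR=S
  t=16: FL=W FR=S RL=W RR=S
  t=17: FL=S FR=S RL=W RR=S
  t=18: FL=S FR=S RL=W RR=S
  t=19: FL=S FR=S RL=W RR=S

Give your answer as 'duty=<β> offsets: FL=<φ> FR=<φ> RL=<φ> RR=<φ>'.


duty=10 offsets: FL=3 FR=6 RL=15 RR=9

duty β = stance ticks per leg = 10
FL: stance ticks = 10; W→S at t=17 → φ=3
FR: stance ticks = 10; W→S at t=14 → φ=6
RL: stance ticks = 10; W→S at t=5 → φ=15
RR: stance ticks = 10; W→S at t=11 → φ=9


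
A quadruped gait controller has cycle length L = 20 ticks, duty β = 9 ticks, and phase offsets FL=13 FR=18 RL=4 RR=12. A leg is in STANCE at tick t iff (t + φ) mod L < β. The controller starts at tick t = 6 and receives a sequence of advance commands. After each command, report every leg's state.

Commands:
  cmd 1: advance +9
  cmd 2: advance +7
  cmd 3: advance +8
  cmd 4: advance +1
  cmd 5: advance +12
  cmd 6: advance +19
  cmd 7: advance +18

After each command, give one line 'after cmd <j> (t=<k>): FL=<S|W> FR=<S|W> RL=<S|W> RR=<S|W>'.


start t=6: FL=W FR=S RL=W RR=W
cmd 1: advance +9 → t=15, phase=(8,13,19,7) → FL=S FR=W RL=W RR=S
cmd 2: advance +7 → t=22, phase=(15,0,6,14) → FL=W FR=S RL=S RR=W
cmd 3: advance +8 → t=30, phase=(3,8,14,2) → FL=S FR=S RL=W RR=S
cmd 4: advance +1 → t=31, phase=(4,9,15,3) → FL=S FR=W RL=W RR=S
cmd 5: advance +12 → t=43, phase=(16,1,7,15) → FL=W FR=S RL=S RR=W
cmd 6: advance +19 → t=62, phase=(15,0,6,14) → FL=W FR=S RL=S RR=W
cmd 7: advance +18 → t=80, phase=(13,18,4,12) → FL=W FR=W RL=S RR=W

after cmd 1 (t=15): FL=S FR=W RL=W RR=S
after cmd 2 (t=22): FL=W FR=S RL=S RR=W
after cmd 3 (t=30): FL=S FR=S RL=W RR=S
after cmd 4 (t=31): FL=S FR=W RL=W RR=S
after cmd 5 (t=43): FL=W FR=S RL=S RR=W
after cmd 6 (t=62): FL=W FR=S RL=S RR=W
after cmd 7 (t=80): FL=W FR=W RL=S RR=W


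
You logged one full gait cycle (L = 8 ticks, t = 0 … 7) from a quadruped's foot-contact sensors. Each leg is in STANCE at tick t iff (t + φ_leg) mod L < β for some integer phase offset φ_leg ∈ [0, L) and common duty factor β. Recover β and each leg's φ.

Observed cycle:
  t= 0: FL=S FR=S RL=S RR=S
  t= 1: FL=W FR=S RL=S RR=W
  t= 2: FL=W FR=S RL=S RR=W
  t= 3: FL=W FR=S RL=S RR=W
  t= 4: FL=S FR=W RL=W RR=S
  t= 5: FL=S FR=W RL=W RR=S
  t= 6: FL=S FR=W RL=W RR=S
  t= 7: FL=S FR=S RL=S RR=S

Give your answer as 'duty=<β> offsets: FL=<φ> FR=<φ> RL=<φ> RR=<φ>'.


duty β = stance ticks per leg = 5
FL: stance ticks = 5; W→S at t=4 → φ=4
FR: stance ticks = 5; W→S at t=7 → φ=1
RL: stance ticks = 5; W→S at t=7 → φ=1
RR: stance ticks = 5; W→S at t=4 → φ=4

duty=5 offsets: FL=4 FR=1 RL=1 RR=4


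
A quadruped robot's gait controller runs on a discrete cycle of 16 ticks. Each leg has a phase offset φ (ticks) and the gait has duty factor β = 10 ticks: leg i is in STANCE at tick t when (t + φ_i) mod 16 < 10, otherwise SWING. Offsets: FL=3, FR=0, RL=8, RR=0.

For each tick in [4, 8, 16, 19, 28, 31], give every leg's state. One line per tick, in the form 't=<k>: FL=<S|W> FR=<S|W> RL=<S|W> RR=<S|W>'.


t=4: phase=(7,4,12,4) vs β=10 → FL=S FR=S RL=W RR=S
t=8: phase=(11,8,0,8) vs β=10 → FL=W FR=S RL=S RR=S
t=16: phase=(3,0,8,0) vs β=10 → FL=S FR=S RL=S RR=S
t=19: phase=(6,3,11,3) vs β=10 → FL=S FR=S RL=W RR=S
t=28: phase=(15,12,4,12) vs β=10 → FL=W FR=W RL=S RR=W
t=31: phase=(2,15,7,15) vs β=10 → FL=S FR=W RL=S RR=W

t=4: FL=S FR=S RL=W RR=S
t=8: FL=W FR=S RL=S RR=S
t=16: FL=S FR=S RL=S RR=S
t=19: FL=S FR=S RL=W RR=S
t=28: FL=W FR=W RL=S RR=W
t=31: FL=S FR=W RL=S RR=W


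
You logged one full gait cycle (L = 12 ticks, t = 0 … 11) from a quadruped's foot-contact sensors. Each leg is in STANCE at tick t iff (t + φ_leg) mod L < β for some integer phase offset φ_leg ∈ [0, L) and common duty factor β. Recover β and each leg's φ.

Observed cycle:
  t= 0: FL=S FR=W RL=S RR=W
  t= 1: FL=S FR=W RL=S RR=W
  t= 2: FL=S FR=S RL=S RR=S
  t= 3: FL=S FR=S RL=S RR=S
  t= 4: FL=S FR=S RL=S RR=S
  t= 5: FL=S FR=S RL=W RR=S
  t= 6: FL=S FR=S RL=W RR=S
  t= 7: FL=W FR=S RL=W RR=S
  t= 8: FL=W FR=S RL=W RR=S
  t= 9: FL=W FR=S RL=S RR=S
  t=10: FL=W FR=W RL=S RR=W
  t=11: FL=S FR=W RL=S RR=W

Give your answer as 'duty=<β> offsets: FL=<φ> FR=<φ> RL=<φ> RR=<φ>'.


duty=8 offsets: FL=1 FR=10 RL=3 RR=10

duty β = stance ticks per leg = 8
FL: stance ticks = 8; W→S at t=11 → φ=1
FR: stance ticks = 8; W→S at t=2 → φ=10
RL: stance ticks = 8; W→S at t=9 → φ=3
RR: stance ticks = 8; W→S at t=2 → φ=10


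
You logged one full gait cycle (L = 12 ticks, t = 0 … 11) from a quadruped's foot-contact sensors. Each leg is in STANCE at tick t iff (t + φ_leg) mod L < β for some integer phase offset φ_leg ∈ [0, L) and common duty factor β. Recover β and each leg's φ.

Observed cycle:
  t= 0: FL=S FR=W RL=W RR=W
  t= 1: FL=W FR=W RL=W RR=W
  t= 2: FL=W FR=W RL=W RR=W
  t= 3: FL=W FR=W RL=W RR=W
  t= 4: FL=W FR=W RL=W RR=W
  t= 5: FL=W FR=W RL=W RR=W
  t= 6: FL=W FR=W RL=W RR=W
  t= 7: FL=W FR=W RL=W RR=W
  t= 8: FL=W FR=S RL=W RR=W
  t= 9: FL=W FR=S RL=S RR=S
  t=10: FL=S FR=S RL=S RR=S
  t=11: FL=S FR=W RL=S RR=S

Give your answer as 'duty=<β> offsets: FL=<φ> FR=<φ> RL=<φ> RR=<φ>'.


duty β = stance ticks per leg = 3
FL: stance ticks = 3; W→S at t=10 → φ=2
FR: stance ticks = 3; W→S at t=8 → φ=4
RL: stance ticks = 3; W→S at t=9 → φ=3
RR: stance ticks = 3; W→S at t=9 → φ=3

duty=3 offsets: FL=2 FR=4 RL=3 RR=3


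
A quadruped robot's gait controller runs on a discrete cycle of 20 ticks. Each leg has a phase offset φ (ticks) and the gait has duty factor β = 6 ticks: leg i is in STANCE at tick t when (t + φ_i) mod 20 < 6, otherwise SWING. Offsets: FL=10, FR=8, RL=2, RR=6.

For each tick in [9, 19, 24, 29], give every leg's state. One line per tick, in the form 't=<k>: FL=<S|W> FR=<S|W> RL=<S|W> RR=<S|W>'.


t=9: FL=W FR=W RL=W RR=W
t=19: FL=W FR=W RL=S RR=S
t=24: FL=W FR=W RL=W RR=W
t=29: FL=W FR=W RL=W RR=W

t=9: phase=(19,17,11,15) vs β=6 → FL=W FR=W RL=W RR=W
t=19: phase=(9,7,1,5) vs β=6 → FL=W FR=W RL=S RR=S
t=24: phase=(14,12,6,10) vs β=6 → FL=W FR=W RL=W RR=W
t=29: phase=(19,17,11,15) vs β=6 → FL=W FR=W RL=W RR=W


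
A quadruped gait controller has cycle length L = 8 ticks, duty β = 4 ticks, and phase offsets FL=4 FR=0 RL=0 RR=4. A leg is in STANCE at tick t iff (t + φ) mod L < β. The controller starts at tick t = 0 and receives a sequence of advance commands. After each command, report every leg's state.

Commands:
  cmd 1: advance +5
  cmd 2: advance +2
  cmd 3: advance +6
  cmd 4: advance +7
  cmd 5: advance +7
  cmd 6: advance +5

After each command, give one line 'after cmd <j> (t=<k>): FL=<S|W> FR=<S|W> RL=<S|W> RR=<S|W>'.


after cmd 1 (t=5): FL=S FR=W RL=W RR=S
after cmd 2 (t=7): FL=S FR=W RL=W RR=S
after cmd 3 (t=13): FL=S FR=W RL=W RR=S
after cmd 4 (t=20): FL=S FR=W RL=W RR=S
after cmd 5 (t=27): FL=W FR=S RL=S RR=W
after cmd 6 (t=32): FL=W FR=S RL=S RR=W

start t=0: FL=W FR=S RL=S RR=W
cmd 1: advance +5 → t=5, phase=(1,5,5,1) → FL=S FR=W RL=W RR=S
cmd 2: advance +2 → t=7, phase=(3,7,7,3) → FL=S FR=W RL=W RR=S
cmd 3: advance +6 → t=13, phase=(1,5,5,1) → FL=S FR=W RL=W RR=S
cmd 4: advance +7 → t=20, phase=(0,4,4,0) → FL=S FR=W RL=W RR=S
cmd 5: advance +7 → t=27, phase=(7,3,3,7) → FL=W FR=S RL=S RR=W
cmd 6: advance +5 → t=32, phase=(4,0,0,4) → FL=W FR=S RL=S RR=W


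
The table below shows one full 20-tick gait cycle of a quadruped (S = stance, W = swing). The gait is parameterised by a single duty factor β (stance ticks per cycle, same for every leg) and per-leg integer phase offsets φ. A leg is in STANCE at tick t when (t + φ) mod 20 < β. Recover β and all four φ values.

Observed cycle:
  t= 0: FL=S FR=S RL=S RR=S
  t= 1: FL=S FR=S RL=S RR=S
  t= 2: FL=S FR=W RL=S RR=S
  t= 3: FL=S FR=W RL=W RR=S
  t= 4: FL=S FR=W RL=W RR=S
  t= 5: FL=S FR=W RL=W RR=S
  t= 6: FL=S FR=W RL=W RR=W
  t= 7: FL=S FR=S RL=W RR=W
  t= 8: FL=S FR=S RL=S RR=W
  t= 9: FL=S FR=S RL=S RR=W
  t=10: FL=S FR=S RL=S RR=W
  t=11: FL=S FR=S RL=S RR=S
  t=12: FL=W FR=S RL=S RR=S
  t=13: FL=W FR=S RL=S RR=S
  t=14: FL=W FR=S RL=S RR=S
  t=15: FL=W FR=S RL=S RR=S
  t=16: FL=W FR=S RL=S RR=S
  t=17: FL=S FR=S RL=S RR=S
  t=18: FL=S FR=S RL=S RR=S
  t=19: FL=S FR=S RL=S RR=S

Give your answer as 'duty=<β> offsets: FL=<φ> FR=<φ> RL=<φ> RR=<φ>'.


duty β = stance ticks per leg = 15
FL: stance ticks = 15; W→S at t=17 → φ=3
FR: stance ticks = 15; W→S at t=7 → φ=13
RL: stance ticks = 15; W→S at t=8 → φ=12
RR: stance ticks = 15; W→S at t=11 → φ=9

duty=15 offsets: FL=3 FR=13 RL=12 RR=9


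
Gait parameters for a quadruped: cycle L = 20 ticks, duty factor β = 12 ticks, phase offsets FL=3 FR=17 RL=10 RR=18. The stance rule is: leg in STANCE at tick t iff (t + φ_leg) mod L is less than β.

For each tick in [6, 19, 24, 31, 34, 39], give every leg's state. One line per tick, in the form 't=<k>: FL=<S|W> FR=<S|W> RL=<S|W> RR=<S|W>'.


t=6: phase=(9,3,16,4) vs β=12 → FL=S FR=S RL=W RR=S
t=19: phase=(2,16,9,17) vs β=12 → FL=S FR=W RL=S RR=W
t=24: phase=(7,1,14,2) vs β=12 → FL=S FR=S RL=W RR=S
t=31: phase=(14,8,1,9) vs β=12 → FL=W FR=S RL=S RR=S
t=34: phase=(17,11,4,12) vs β=12 → FL=W FR=S RL=S RR=W
t=39: phase=(2,16,9,17) vs β=12 → FL=S FR=W RL=S RR=W

t=6: FL=S FR=S RL=W RR=S
t=19: FL=S FR=W RL=S RR=W
t=24: FL=S FR=S RL=W RR=S
t=31: FL=W FR=S RL=S RR=S
t=34: FL=W FR=S RL=S RR=W
t=39: FL=S FR=W RL=S RR=W


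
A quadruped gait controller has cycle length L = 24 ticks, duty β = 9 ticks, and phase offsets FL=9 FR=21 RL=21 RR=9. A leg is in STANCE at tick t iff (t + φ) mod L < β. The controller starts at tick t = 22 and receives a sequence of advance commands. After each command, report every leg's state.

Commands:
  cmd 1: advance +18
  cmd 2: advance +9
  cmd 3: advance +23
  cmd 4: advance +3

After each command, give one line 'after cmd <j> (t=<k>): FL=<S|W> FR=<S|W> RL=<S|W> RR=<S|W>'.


after cmd 1 (t=40): FL=S FR=W RL=W RR=S
after cmd 2 (t=49): FL=W FR=W RL=W RR=W
after cmd 3 (t=72): FL=W FR=W RL=W RR=W
after cmd 4 (t=75): FL=W FR=S RL=S RR=W

start t=22: FL=S FR=W RL=W RR=S
cmd 1: advance +18 → t=40, phase=(1,13,13,1) → FL=S FR=W RL=W RR=S
cmd 2: advance +9 → t=49, phase=(10,22,22,10) → FL=W FR=W RL=W RR=W
cmd 3: advance +23 → t=72, phase=(9,21,21,9) → FL=W FR=W RL=W RR=W
cmd 4: advance +3 → t=75, phase=(12,0,0,12) → FL=W FR=S RL=S RR=W


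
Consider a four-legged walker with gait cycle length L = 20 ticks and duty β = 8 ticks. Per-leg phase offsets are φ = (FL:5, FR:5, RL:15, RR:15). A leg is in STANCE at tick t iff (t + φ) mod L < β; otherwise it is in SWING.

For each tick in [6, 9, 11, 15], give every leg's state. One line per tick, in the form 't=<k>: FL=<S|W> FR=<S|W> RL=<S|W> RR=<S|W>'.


t=6: FL=W FR=W RL=S RR=S
t=9: FL=W FR=W RL=S RR=S
t=11: FL=W FR=W RL=S RR=S
t=15: FL=S FR=S RL=W RR=W

t=6: phase=(11,11,1,1) vs β=8 → FL=W FR=W RL=S RR=S
t=9: phase=(14,14,4,4) vs β=8 → FL=W FR=W RL=S RR=S
t=11: phase=(16,16,6,6) vs β=8 → FL=W FR=W RL=S RR=S
t=15: phase=(0,0,10,10) vs β=8 → FL=S FR=S RL=W RR=W


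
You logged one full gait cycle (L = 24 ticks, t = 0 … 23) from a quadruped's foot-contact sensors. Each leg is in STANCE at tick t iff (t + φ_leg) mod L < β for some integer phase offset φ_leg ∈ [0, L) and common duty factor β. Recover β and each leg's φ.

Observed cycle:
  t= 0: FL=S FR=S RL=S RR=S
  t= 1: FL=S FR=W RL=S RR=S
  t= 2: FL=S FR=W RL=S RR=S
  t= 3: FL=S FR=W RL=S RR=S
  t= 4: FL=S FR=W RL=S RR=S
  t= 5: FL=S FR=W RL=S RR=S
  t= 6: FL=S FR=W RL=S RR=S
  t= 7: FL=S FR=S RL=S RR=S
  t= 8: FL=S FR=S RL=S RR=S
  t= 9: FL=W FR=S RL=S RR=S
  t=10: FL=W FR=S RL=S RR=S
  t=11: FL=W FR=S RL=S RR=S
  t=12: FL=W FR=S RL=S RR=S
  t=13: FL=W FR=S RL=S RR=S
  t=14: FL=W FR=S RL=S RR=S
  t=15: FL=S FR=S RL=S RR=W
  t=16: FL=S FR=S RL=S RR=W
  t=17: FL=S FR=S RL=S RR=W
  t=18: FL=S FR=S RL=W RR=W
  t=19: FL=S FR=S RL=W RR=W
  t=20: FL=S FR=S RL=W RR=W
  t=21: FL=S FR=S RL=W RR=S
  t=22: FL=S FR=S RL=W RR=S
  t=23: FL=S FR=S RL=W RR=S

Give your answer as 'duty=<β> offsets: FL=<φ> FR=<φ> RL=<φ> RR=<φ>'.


duty β = stance ticks per leg = 18
FL: stance ticks = 18; W→S at t=15 → φ=9
FR: stance ticks = 18; W→S at t=7 → φ=17
RL: stance ticks = 18; W→S at t=0 → φ=0
RR: stance ticks = 18; W→S at t=21 → φ=3

duty=18 offsets: FL=9 FR=17 RL=0 RR=3


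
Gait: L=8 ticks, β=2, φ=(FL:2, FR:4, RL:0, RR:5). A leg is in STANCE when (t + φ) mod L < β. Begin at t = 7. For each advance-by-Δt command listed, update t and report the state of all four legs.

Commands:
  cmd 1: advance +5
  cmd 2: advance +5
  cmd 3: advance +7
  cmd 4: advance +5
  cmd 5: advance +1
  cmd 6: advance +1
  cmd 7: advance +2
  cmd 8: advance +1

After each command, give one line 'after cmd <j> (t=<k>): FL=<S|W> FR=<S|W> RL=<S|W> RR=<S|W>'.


after cmd 1 (t=12): FL=W FR=S RL=W RR=S
after cmd 2 (t=17): FL=W FR=W RL=S RR=W
after cmd 3 (t=24): FL=W FR=W RL=S RR=W
after cmd 4 (t=29): FL=W FR=S RL=W RR=W
after cmd 5 (t=30): FL=S FR=W RL=W RR=W
after cmd 6 (t=31): FL=S FR=W RL=W RR=W
after cmd 7 (t=33): FL=W FR=W RL=S RR=W
after cmd 8 (t=34): FL=W FR=W RL=W RR=W

start t=7: FL=S FR=W RL=W RR=W
cmd 1: advance +5 → t=12, phase=(6,0,4,1) → FL=W FR=S RL=W RR=S
cmd 2: advance +5 → t=17, phase=(3,5,1,6) → FL=W FR=W RL=S RR=W
cmd 3: advance +7 → t=24, phase=(2,4,0,5) → FL=W FR=W RL=S RR=W
cmd 4: advance +5 → t=29, phase=(7,1,5,2) → FL=W FR=S RL=W RR=W
cmd 5: advance +1 → t=30, phase=(0,2,6,3) → FL=S FR=W RL=W RR=W
cmd 6: advance +1 → t=31, phase=(1,3,7,4) → FL=S FR=W RL=W RR=W
cmd 7: advance +2 → t=33, phase=(3,5,1,6) → FL=W FR=W RL=S RR=W
cmd 8: advance +1 → t=34, phase=(4,6,2,7) → FL=W FR=W RL=W RR=W
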